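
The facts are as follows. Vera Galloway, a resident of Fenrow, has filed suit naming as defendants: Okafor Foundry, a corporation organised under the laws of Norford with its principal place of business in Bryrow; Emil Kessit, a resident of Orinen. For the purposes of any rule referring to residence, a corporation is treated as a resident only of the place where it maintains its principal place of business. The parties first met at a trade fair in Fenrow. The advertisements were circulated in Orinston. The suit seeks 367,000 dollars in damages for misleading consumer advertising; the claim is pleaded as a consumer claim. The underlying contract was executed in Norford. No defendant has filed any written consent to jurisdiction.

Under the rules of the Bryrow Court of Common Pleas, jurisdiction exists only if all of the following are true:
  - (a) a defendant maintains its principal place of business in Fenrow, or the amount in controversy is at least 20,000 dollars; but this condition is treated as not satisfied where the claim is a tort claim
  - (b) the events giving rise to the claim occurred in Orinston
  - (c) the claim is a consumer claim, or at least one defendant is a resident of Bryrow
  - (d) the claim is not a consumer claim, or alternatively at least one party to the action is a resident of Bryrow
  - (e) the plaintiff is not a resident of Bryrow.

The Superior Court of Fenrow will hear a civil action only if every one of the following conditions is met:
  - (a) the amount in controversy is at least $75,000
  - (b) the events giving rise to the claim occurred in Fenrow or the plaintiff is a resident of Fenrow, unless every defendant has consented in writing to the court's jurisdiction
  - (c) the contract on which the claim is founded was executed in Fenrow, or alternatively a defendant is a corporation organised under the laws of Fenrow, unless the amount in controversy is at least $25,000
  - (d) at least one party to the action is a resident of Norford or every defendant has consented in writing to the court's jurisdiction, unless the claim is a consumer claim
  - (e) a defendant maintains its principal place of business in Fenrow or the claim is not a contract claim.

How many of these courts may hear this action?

2

The Bryrow Court of Common Pleas:
  (a) The amount in controversy is 367,000 dollars, which meets the $20,000 floor — that alternative is enough. And the carve-out is inapplicable — the claim is a consumer claim, not a tort claim. Condition met.
  (b) The operative events occurred in Orinston. Condition met.
  (c) The claim is a consumer claim, so one alternative holds. Satisfied.
  (d) Okafor Foundry resides in Bryrow, which satisfies one of the alternatives. Met.
  (e) The plaintiff resides in Fenrow, which is not Bryrow. Met.
  → Jurisdiction lies.
The Superior Court of Fenrow:
  (a) The amount in controversy is USD 367,000, which meets the USD 75,000 floor. Satisfied.
  (b) The plaintiff resides in Fenrow, which satisfies one of the alternatives. Condition met.
  (c) The contract was executed in Norford, not Fenrow; the corporate defendant(s) are organised in Norford, not Fenrow — none of the alternatives is met. The proviso rescues it, though: the amount in controversy is USD 367,000, which meets the 25,000 dollars floor. Satisfied.
  (d) No party resides in Norford; no such written consent has been filed — none of the alternatives is met. However, the claim is a consumer claim, so the 'unless' proviso supplies this condition. Met.
  (e) The claim is a consumer claim, not a contract claim, which satisfies one of the alternatives. Condition met.
  → Every requirement is satisfied — jurisdiction.
Courts with jurisdiction: the Bryrow Court of Common Pleas, the Superior Court of Fenrow — 2 in total.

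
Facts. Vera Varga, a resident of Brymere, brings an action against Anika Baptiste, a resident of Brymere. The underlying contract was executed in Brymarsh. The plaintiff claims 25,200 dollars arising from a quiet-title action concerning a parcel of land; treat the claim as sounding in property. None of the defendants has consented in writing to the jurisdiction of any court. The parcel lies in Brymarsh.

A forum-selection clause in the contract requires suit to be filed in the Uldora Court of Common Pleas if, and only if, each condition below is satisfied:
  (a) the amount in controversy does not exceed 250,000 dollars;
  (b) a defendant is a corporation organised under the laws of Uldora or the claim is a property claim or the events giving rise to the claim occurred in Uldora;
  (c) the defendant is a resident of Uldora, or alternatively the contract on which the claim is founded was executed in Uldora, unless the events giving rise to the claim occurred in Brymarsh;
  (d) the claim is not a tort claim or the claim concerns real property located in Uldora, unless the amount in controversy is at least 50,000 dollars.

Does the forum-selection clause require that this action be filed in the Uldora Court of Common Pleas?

The Uldora Court of Common Pleas:
  (a) The amount in controversy is USD 25,200, within the $250,000 ceiling. Condition met.
  (b) The claim is a property claim — that alternative is enough. Satisfied.
  (c) The defendant resides in Brymere, not Uldora; the contract was executed in Brymarsh, not Uldora — no alternative holds. The proviso rescues it, though: the operative events occurred in Brymarsh. Condition met.
  (d) The claim is a property claim, not a tort claim, which satisfies one of the alternatives. Met.
  → The clause applies.

Yes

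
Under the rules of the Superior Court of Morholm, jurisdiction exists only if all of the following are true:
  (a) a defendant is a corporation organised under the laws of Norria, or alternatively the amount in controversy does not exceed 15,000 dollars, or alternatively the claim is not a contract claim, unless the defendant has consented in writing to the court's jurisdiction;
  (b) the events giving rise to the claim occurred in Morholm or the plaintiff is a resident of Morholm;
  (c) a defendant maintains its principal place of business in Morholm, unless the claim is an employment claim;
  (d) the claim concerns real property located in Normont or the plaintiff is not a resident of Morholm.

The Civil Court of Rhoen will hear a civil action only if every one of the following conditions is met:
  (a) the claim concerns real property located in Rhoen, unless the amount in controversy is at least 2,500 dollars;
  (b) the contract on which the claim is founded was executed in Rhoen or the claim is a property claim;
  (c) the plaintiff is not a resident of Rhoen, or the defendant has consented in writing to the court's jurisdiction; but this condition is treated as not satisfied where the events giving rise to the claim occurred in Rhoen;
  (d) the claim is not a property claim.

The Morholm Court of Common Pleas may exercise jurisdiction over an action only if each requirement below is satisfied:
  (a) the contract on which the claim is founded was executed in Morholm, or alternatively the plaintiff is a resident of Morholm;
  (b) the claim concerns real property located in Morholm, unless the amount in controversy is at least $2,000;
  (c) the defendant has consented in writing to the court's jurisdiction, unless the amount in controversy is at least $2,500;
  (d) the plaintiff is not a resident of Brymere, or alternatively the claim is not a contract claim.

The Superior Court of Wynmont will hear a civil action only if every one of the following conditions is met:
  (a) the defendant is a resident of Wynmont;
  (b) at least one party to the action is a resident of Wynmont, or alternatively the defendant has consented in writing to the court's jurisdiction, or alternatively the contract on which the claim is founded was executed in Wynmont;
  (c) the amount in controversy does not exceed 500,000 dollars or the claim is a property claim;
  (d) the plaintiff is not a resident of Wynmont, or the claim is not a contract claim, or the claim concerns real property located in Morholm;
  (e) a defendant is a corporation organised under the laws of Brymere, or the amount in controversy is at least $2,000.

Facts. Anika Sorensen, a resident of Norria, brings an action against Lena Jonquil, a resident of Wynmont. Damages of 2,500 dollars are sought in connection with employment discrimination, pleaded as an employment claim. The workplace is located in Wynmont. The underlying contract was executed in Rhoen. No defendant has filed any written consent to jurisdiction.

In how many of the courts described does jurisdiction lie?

The Superior Court of Morholm:
  (a) The amount in controversy is 2,500 dollars, within the $15,000 ceiling — that alternative is enough. Satisfied.
  (b) The operative events occurred in Wynmont, not Morholm; the plaintiff resides in Norria, not Morholm — no alternative holds. Fails.
  (c) No defendant is a corporation. The proviso rescues it, though: the claim is an employment claim. Met.
  (d) The plaintiff resides in Norria, which is not Morholm, so one alternative holds. Condition met.
  → At least one condition fails; no jurisdiction.
The Civil Court of Rhoen:
  (a) The claim does not concern real property. However, the amount in controversy is USD 2,500, which meets the USD 2,500 floor, so the 'unless' proviso supplies this condition. Met.
  (b) The contract was executed in Rhoen, so one alternative holds. Satisfied.
  (c) The plaintiff resides in Norria, which is not Rhoen — that alternative is enough. The exception is not triggered, since the operative events occurred in Wynmont, not Rhoen. Condition met.
  (d) The claim is an employment claim, not a property claim. Met.
  → Every requirement is satisfied — jurisdiction.
The Morholm Court of Common Pleas:
  (a) The contract was executed in Rhoen, not Morholm; the plaintiff resides in Norria, not Morholm — none of the alternatives is met. Not satisfied.
  (b) The claim does not concern real property. But the amount in controversy is 2,500 dollars, which meets the 2,000 dollars floor, and the 'unless' clause therefore excuses the requirement. Met.
  (c) No such written consent has been filed. However, the amount in controversy is 2,500 dollars, which meets the $2,500 floor, so the 'unless' proviso supplies this condition. Met.
  (d) The plaintiff resides in Norria, which is not Brymere, so this disjunct is met. Satisfied.
  → The court lacks jurisdiction.
The Superior Court of Wynmont:
  (a) The defendant resides in Wynmont. Satisfied.
  (b) Lena Jonquil resides in Wynmont, so one alternative holds. Condition met.
  (c) The amount in controversy is $2,500, within the 500,000 dollars ceiling — that alternative is enough. Satisfied.
  (d) The plaintiff resides in Norria, which is not Wynmont, which satisfies one of the alternatives. Met.
  (e) The amount in controversy is 2,500 dollars, which meets the $2,000 floor, so one alternative holds. Condition met.
  → The court has jurisdiction.
Courts with jurisdiction: the Civil Court of Rhoen, the Superior Court of Wynmont — 2 in total.

2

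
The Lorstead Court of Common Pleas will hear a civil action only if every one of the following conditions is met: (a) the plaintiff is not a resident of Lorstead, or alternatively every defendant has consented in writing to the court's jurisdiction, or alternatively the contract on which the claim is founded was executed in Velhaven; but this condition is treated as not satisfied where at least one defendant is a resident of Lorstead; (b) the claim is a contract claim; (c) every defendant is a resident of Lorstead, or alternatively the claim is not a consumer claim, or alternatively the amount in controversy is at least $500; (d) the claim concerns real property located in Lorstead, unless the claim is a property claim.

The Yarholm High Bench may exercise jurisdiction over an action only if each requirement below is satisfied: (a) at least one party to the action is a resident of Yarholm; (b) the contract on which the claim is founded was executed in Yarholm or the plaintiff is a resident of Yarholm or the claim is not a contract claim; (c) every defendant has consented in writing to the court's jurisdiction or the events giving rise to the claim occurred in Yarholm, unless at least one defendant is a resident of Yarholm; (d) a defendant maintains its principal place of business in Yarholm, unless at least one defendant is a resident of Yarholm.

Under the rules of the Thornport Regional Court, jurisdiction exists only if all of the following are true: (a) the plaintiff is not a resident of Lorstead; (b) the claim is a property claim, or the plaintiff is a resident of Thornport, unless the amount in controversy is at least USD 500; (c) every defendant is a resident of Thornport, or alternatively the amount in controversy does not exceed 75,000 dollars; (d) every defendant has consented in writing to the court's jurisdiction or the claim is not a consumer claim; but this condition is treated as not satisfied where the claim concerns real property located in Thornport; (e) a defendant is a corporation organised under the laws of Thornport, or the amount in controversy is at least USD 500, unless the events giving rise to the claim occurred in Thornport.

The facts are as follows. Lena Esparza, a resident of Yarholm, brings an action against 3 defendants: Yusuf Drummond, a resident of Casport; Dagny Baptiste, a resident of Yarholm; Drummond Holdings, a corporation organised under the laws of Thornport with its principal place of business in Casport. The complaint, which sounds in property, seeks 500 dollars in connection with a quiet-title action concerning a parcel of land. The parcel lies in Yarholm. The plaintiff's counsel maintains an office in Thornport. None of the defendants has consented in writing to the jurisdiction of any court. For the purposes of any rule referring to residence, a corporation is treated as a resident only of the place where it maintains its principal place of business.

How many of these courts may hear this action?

The Lorstead Court of Common Pleas:
  (a) The plaintiff resides in Yarholm, which is not Lorstead, so this disjunct is met. And the carve-out is inapplicable — no defendant resides in Lorstead (they reside in Casport, Yarholm, Casport). Condition met.
  (b) The claim is a property claim, not a contract claim. Fails.
  (c) The claim is a property claim, not a consumer claim, which satisfies one of the alternatives. Satisfied.
  (d) The property lies in Yarholm, not Lorstead. However, the claim is a property claim, so the 'unless' proviso supplies this condition. Satisfied.
  → At least one condition fails; no jurisdiction.
The Yarholm High Bench:
  (a) Lena Esparza resides in Yarholm. Satisfied.
  (b) The plaintiff resides in Yarholm, so one alternative holds. Met.
  (c) The operative events occurred in Yarholm, which satisfies one of the alternatives. Met.
  (d) The corporate defendant(s) have their principal place of business in Casport, not Yarholm. However, Dagny Baptiste resides in Yarholm, so the 'unless' proviso supplies this condition. Condition met.
  → Jurisdiction lies.
The Thornport Regional Court:
  (a) The plaintiff resides in Yarholm, which is not Lorstead. Satisfied.
  (b) The claim is a property claim, which satisfies one of the alternatives. Condition met.
  (c) The amount in controversy is $500, within the 75,000 dollars ceiling — that alternative is enough. Satisfied.
  (d) The claim is a property claim, not a consumer claim — that alternative is enough. The carve-out does not apply: the property lies in Yarholm, not Thornport. Condition met.
  (e) Drummond Holdings is organised under the laws of Thornport — that alternative is enough. Satisfied.
  → Jurisdiction lies.
Courts with jurisdiction: the Yarholm High Bench, the Thornport Regional Court — 2 in total.

2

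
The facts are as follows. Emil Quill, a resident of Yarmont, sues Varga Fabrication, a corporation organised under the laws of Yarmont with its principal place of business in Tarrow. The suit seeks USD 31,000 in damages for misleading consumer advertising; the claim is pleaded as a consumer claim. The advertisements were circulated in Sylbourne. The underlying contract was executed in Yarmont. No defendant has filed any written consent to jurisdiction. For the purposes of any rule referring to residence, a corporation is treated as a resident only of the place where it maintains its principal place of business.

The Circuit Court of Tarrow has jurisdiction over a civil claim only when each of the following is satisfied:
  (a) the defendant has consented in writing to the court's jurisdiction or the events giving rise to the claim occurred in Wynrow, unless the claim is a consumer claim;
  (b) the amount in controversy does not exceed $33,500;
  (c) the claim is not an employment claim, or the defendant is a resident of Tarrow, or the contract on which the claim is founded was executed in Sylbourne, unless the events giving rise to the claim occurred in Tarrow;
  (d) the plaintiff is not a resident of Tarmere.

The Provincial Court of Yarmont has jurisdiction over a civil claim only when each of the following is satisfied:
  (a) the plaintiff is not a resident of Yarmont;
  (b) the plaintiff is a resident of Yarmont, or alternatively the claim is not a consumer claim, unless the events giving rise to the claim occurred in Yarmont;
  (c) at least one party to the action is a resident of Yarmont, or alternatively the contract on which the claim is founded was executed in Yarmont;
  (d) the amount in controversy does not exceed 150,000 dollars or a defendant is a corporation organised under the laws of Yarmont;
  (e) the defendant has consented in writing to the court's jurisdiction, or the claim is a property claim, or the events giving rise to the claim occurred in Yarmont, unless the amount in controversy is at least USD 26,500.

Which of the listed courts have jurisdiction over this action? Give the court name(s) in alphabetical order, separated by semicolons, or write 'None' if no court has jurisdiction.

the Circuit Court of Tarrow

The Circuit Court of Tarrow:
  (a) No such written consent has been filed; the operative events occurred in Sylbourne, not Wynrow — every alternative fails. However, the claim is a consumer claim, so the 'unless' proviso supplies this condition. Satisfied.
  (b) The amount in controversy is 31,000 dollars, within the $33,500 ceiling. Satisfied.
  (c) The claim is a consumer claim, not an employment claim, so one alternative holds. Condition met.
  (d) The plaintiff resides in Yarmont, which is not Tarmere. Satisfied.
  → Every requirement is satisfied — jurisdiction.
The Provincial Court of Yarmont:
  (a) The plaintiff resides in Yarmont. Condition not met.
  (b) The plaintiff resides in Yarmont — that alternative is enough. Condition met.
  (c) Emil Quill resides in Yarmont, so this disjunct is met. Condition met.
  (d) The amount in controversy is $31,000, within the $150,000 ceiling, so this disjunct is met. Satisfied.
  (e) No such written consent has been filed; the claim is a consumer claim, not a property claim; the operative events occurred in Sylbourne, not Yarmont — every alternative fails. But the amount in controversy is USD 31,000, which meets the USD 26,500 floor, and the 'unless' clause therefore excuses the requirement. Met.
  → Not every requirement is met — no jurisdiction.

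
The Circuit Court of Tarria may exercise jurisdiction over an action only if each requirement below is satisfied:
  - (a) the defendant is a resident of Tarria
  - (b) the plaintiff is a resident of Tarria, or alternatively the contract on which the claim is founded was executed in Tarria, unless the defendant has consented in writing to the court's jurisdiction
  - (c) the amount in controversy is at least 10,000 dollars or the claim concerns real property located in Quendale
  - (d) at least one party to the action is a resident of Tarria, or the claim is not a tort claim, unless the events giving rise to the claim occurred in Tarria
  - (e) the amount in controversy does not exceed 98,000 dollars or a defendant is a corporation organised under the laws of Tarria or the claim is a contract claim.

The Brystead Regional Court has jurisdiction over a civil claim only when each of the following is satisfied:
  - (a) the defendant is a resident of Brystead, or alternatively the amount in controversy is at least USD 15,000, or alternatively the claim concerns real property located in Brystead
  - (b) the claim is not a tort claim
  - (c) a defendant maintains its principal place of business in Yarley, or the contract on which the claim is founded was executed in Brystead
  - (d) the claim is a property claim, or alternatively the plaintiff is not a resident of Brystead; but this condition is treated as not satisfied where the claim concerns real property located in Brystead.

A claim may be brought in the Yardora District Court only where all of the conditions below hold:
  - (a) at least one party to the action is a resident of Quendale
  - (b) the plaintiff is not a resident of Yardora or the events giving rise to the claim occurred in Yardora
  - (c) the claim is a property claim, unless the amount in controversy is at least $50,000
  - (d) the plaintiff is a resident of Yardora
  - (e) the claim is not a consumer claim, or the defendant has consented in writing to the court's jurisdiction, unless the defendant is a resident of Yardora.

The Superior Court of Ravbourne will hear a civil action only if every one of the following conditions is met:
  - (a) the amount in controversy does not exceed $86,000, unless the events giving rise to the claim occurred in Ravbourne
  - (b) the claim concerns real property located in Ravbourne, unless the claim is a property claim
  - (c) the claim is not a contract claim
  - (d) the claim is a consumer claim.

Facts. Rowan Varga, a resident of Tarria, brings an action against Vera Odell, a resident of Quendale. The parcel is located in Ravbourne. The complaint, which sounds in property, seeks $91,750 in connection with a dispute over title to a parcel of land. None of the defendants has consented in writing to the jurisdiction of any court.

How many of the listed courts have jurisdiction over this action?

The Circuit Court of Tarria:
  (a) The defendant resides in Quendale, not Tarria. Not met.
  (b) The plaintiff resides in Tarria, so one alternative holds. Met.
  (c) The amount in controversy is 91,750 dollars, which meets the USD 10,000 floor, which satisfies one of the alternatives. Met.
  (d) Rowan Varga resides in Tarria — that alternative is enough. Condition met.
  (e) The amount in controversy is 91,750 dollars, within the USD 98,000 ceiling — that alternative is enough. Met.
  → No jurisdiction.
The Brystead Regional Court:
  (a) The amount in controversy is $91,750, which meets the $15,000 floor — that alternative is enough. Met.
  (b) The claim is a property claim, not a tort claim. Condition met.
  (c) No defendant is a corporation; no contract (and hence no place of execution) is alleged — every alternative fails. Fails.
  (d) The claim is a property claim — that alternative is enough. The carve-out does not apply: the property lies in Ravbourne, not Brystead. Met.
  → At least one condition fails; no jurisdiction.
The Yardora District Court:
  (a) Vera Odell resides in Quendale. Condition met.
  (b) The plaintiff resides in Tarria, which is not Yardora, so one alternative holds. Satisfied.
  (c) The claim is a property claim. Satisfied.
  (d) The plaintiff resides in Tarria, not Yardora. Not satisfied.
  (e) The claim is a property claim, not a consumer claim, so one alternative holds. Satisfied.
  → At least one condition fails; no jurisdiction.
The Superior Court of Ravbourne:
  (a) The amount in controversy is 91,750 dollars, above the $86,000 ceiling. However, the operative events occurred in Ravbourne, so the 'unless' proviso supplies this condition. Met.
  (b) The property lies in Ravbourne. Condition met.
  (c) The claim is a property claim, not a contract claim. Satisfied.
  (d) The claim is a property claim, not a consumer claim. Fails.
  → At least one condition fails; no jurisdiction.
No court satisfies all of its conditions.

0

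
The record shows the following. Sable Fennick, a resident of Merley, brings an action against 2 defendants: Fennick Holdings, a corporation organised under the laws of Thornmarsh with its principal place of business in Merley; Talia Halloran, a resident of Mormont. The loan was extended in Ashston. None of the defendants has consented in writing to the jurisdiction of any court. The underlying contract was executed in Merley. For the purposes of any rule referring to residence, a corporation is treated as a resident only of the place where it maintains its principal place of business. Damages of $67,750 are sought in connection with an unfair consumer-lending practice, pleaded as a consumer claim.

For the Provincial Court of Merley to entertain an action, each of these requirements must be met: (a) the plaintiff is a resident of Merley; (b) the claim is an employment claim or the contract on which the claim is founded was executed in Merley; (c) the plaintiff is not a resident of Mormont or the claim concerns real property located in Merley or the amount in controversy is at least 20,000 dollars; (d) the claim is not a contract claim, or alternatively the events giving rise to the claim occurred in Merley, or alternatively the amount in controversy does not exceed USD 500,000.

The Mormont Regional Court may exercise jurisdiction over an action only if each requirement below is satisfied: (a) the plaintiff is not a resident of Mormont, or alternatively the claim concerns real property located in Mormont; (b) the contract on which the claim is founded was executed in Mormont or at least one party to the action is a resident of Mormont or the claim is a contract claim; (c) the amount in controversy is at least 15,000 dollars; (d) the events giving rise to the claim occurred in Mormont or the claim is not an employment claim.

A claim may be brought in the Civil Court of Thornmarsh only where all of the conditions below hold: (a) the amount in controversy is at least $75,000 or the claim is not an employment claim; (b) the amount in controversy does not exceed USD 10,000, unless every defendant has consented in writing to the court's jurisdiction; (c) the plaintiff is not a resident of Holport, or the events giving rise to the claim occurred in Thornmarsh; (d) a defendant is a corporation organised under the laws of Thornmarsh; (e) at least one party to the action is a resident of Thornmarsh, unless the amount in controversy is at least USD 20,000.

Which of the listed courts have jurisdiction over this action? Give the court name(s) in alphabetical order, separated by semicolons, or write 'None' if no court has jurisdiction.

The Provincial Court of Merley:
  (a) The plaintiff resides in Merley. Condition met.
  (b) The contract was executed in Merley — that alternative is enough. Satisfied.
  (c) The plaintiff resides in Merley, which is not Mormont, which satisfies one of the alternatives. Met.
  (d) The claim is a consumer claim, not a contract claim, which satisfies one of the alternatives. Condition met.
  → Every requirement is satisfied — jurisdiction.
The Mormont Regional Court:
  (a) The plaintiff resides in Merley, which is not Mormont, so one alternative holds. Met.
  (b) Talia Halloran resides in Mormont, so this disjunct is met. Condition met.
  (c) The amount in controversy is 67,750 dollars, which meets the USD 15,000 floor. Satisfied.
  (d) The claim is a consumer claim, not an employment claim, so one alternative holds. Met.
  → Jurisdiction lies.
The Civil Court of Thornmarsh:
  (a) The claim is a consumer claim, not an employment claim, so this disjunct is met. Met.
  (b) The amount in controversy is 67,750 dollars, above the USD 10,000 ceiling. The proviso offers no rescue either, since no such written consent has been filed. Condition not met.
  (c) The plaintiff resides in Merley, which is not Holport, so one alternative holds. Met.
  (d) Fennick Holdings is organised under the laws of Thornmarsh. Condition met.
  (e) No party resides in Thornmarsh. The proviso rescues it, though: the amount in controversy is USD 67,750, which meets the 20,000 dollars floor. Condition met.
  → The court lacks jurisdiction.

the Mormont Regional Court; the Provincial Court of Merley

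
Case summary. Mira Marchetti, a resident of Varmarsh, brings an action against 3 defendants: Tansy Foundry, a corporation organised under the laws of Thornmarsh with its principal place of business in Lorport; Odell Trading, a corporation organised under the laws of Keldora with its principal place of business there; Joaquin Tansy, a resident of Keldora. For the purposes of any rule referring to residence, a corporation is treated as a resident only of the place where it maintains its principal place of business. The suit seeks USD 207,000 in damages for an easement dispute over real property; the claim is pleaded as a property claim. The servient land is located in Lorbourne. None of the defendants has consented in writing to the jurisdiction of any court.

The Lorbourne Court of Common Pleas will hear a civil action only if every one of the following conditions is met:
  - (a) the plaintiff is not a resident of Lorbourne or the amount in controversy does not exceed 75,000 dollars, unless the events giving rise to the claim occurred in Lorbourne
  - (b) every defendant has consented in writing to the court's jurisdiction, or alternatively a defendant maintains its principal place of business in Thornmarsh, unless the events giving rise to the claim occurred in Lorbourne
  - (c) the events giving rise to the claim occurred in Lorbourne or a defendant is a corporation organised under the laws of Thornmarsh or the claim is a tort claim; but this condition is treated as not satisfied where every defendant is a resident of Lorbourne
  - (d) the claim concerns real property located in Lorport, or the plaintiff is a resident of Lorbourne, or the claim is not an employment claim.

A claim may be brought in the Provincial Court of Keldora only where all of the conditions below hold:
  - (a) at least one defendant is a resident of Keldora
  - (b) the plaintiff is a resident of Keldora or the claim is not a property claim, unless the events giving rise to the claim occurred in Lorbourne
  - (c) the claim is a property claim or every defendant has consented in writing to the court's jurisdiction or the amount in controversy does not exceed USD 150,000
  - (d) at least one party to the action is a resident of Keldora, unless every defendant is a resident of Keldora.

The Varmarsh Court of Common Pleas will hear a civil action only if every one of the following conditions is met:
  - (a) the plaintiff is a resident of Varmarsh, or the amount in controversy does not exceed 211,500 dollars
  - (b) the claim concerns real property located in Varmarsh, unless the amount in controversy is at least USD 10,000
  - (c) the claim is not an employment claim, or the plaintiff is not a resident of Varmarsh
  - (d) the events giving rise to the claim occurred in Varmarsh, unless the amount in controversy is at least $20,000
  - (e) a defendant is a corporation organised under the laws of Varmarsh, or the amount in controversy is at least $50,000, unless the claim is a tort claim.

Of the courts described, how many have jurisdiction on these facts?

The Lorbourne Court of Common Pleas:
  (a) The plaintiff resides in Varmarsh, which is not Lorbourne, so this disjunct is met. Satisfied.
  (b) No such written consent has been filed; the corporate defendant(s) have their principal place of business in Keldora, Lorport, not Thornmarsh — no alternative holds. The proviso rescues it, though: the operative events occurred in Lorbourne. Satisfied.
  (c) The operative events occurred in Lorbourne, which satisfies one of the alternatives. The carve-out does not apply: the defendants reside as follows — Tansy Foundry in Lorport, Odell Trading in Keldora, Joaquin Tansy in Keldora — not all in Lorbourne. Met.
  (d) The claim is a property claim, not an employment claim, which satisfies one of the alternatives. Condition met.
  → Every requirement is satisfied — jurisdiction.
The Provincial Court of Keldora:
  (a) Odell Trading resides in Keldora. Condition met.
  (b) The plaintiff resides in Varmarsh, not Keldora; the claim is a property claim — none of the alternatives is met. But the operative events occurred in Lorbourne, and the 'unless' clause therefore excuses the requirement. Met.
  (c) The claim is a property claim, which satisfies one of the alternatives. Satisfied.
  (d) Odell Trading resides in Keldora. Met.
  → Jurisdiction lies.
The Varmarsh Court of Common Pleas:
  (a) The plaintiff resides in Varmarsh, which satisfies one of the alternatives. Condition met.
  (b) The property lies in Lorbourne, not Varmarsh. However, the amount in controversy is 207,000 dollars, which meets the $10,000 floor, so the 'unless' proviso supplies this condition. Met.
  (c) The claim is a property claim, not an employment claim, so this disjunct is met. Condition met.
  (d) The operative events occurred in Lorbourne, not Varmarsh. But the amount in controversy is USD 207,000, which meets the USD 20,000 floor, and the 'unless' clause therefore excuses the requirement. Satisfied.
  (e) The amount in controversy is 207,000 dollars, which meets the USD 50,000 floor, which satisfies one of the alternatives. Condition met.
  → Jurisdiction lies.
Courts with jurisdiction: the Lorbourne Court of Common Pleas, the Provincial Court of Keldora, the Varmarsh Court of Common Pleas — 3 in total.

3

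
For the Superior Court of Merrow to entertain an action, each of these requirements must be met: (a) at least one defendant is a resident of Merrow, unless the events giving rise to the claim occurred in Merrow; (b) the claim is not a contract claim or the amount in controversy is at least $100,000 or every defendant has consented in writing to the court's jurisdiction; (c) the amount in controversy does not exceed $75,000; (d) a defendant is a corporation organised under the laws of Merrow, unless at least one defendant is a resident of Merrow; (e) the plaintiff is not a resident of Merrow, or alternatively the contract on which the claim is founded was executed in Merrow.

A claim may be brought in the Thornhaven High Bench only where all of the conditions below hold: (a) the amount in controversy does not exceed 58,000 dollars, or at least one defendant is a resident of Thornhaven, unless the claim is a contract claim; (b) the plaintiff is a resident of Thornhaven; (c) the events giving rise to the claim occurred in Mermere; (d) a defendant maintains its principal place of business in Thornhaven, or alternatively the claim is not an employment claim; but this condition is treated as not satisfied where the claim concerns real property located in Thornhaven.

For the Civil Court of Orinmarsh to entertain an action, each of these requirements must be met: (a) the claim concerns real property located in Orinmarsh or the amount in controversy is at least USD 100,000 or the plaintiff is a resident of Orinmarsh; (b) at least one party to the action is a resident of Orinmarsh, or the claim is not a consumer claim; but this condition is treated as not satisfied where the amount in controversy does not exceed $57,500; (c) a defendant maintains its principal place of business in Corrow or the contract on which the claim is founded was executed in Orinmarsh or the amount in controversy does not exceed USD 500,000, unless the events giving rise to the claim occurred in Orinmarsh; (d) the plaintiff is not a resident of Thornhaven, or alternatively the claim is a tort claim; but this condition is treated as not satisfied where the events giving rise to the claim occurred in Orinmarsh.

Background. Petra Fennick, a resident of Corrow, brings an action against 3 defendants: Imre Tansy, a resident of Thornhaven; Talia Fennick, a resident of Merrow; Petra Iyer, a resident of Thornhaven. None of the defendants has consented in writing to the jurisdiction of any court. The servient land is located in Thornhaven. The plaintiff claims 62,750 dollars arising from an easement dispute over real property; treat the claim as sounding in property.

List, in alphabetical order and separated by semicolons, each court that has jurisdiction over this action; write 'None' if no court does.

the Superior Court of Merrow

The Superior Court of Merrow:
  (a) Talia Fennick resides in Merrow. Satisfied.
  (b) The claim is a property claim, not a contract claim, so one alternative holds. Condition met.
  (c) The amount in controversy is 62,750 dollars, within the 75,000 dollars ceiling. Met.
  (d) No defendant is a corporation. But Talia Fennick resides in Merrow, and the 'unless' clause therefore excuses the requirement. Condition met.
  (e) The plaintiff resides in Corrow, which is not Merrow, so this disjunct is met. Satisfied.
  → All conditions met; jurisdiction exists.
The Thornhaven High Bench:
  (a) Imre Tansy resides in Thornhaven, which satisfies one of the alternatives. Satisfied.
  (b) The plaintiff resides in Corrow, not Thornhaven. Condition not met.
  (c) The operative events occurred in Thornhaven, not Mermere. Not met.
  (d) The claim is a property claim, not an employment claim — that alternative is enough. But the carve-out bites: the property lies in Thornhaven. Condition not met.
  → At least one condition fails; no jurisdiction.
The Civil Court of Orinmarsh:
  (a) The property lies in Thornhaven, not Orinmarsh; the amount in controversy is $62,750, below the USD 100,000 floor; the plaintiff resides in Corrow, not Orinmarsh — every alternative fails. Not satisfied.
  (b) The claim is a property claim, not a consumer claim — that alternative is enough. The exception is not triggered, since the amount in controversy is 62,750 dollars, above the $57,500 ceiling. Met.
  (c) The amount in controversy is USD 62,750, within the $500,000 ceiling, so this disjunct is met. Satisfied.
  (d) The plaintiff resides in Corrow, which is not Thornhaven — that alternative is enough. The carve-out does not apply: the operative events occurred in Thornhaven, not Orinmarsh. Satisfied.
  → The court lacks jurisdiction.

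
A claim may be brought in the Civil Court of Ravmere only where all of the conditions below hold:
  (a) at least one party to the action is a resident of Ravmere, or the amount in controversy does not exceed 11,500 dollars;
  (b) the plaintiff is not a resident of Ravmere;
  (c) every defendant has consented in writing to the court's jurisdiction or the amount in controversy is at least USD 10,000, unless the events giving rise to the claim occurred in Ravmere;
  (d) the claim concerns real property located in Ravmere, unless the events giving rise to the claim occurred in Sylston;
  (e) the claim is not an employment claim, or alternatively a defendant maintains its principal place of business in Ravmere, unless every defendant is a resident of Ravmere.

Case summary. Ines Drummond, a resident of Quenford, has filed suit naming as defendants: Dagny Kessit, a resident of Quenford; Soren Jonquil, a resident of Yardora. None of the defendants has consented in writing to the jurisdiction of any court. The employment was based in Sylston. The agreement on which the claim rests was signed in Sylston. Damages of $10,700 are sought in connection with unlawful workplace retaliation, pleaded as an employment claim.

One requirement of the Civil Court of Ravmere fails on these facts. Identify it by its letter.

The Civil Court of Ravmere:
  (a) The amount in controversy is 10,700 dollars, within the 11,500 dollars ceiling — that alternative is enough. Satisfied.
  (b) The plaintiff resides in Quenford, which is not Ravmere. Condition met.
  (c) The amount in controversy is 10,700 dollars, which meets the $10,000 floor, which satisfies one of the alternatives. Satisfied.
  (d) The claim does not concern real property. However, the operative events occurred in Sylston, so the 'unless' proviso supplies this condition. Satisfied.
  (e) The claim is an employment claim; no defendant is a corporation — every alternative fails. And the defendants reside as follows — Dagny Kessit in Quenford, Soren Jonquil in Yardora — not all in Ravmere, so the proviso does not save it. Fails.
Only condition (e) fails.

(e)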